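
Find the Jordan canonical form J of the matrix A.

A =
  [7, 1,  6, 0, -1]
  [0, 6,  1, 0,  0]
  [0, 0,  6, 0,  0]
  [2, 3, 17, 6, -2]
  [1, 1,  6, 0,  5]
J_3(6) ⊕ J_2(6)

The characteristic polynomial is
  det(x·I − A) = x^5 - 30*x^4 + 360*x^3 - 2160*x^2 + 6480*x - 7776 = (x - 6)^5

Eigenvalues and multiplicities (the geometric multiplicity of λ is n − rank(A − λI), which equals the number of Jordan blocks for λ):
  λ = 6: algebraic multiplicity = 5, geometric multiplicity = 2

Determining the block sizes for each eigenvalue:
  λ = 6: with am = 5 and gm = 2, the partition is not yet determined (e.g. several partitions of 5 into 2 parts exist). Let N = A − (6)·I. Computing rank(N^1) = 3, rank(N^2) = 1, rank(N^3) = 0; the number of blocks of size ≥ j is rank(N^{j−1}) − rank(N^j), giving [2, 2, 1]. So we have 1 block(s) of size 3, 1 block(s) of size 2 → block sizes [3, 2]

Assembling the blocks gives a Jordan form
J =
  [6, 1, 0, 0, 0]
  [0, 6, 1, 0, 0]
  [0, 0, 6, 0, 0]
  [0, 0, 0, 6, 1]
  [0, 0, 0, 0, 6]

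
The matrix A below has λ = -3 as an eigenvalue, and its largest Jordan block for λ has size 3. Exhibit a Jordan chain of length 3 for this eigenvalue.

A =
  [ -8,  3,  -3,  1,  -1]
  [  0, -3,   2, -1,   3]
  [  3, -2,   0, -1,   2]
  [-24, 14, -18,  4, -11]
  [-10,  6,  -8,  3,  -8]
A Jordan chain for λ = -3 of length 3:
v_1 = (2, 0, -2, 8, 4)ᵀ
v_2 = (-5, 0, 3, -24, -10)ᵀ
v_3 = (1, 0, 0, 0, 0)ᵀ

Let N = A − (-3)·I. We want v_3 with N^3 v_3 = 0 but N^2 v_3 ≠ 0; then v_{j-1} := N · v_j for j = 3, …, 2.

Pick v_3 = (1, 0, 0, 0, 0)ᵀ.
Then v_2 = N · v_3 = (-5, 0, 3, -24, -10)ᵀ.
Then v_1 = N · v_2 = (2, 0, -2, 8, 4)ᵀ.

Sanity check: (A − (-3)·I) v_1 = (0, 0, 0, 0, 0)ᵀ = 0. ✓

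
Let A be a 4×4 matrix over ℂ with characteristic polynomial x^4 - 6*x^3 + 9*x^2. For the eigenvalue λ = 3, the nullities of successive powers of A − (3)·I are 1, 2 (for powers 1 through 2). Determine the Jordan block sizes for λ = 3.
Block sizes for λ = 3: [2]

From the dimensions of kernels of powers, the number of Jordan blocks of size at least j is d_j − d_{j−1} where d_j = dim ker(N^j) (with d_0 = 0). Computing the differences gives [1, 1].
The number of blocks of size exactly k is (#blocks of size ≥ k) − (#blocks of size ≥ k + 1), so the partition is: 1 block(s) of size 2.
In nonincreasing order the block sizes are [2].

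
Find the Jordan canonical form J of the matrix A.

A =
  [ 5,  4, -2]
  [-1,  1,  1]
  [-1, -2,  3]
J_3(3)

The characteristic polynomial is
  det(x·I − A) = x^3 - 9*x^2 + 27*x - 27 = (x - 3)^3

Eigenvalues and multiplicities (the geometric multiplicity of λ is n − rank(A − λI), which equals the number of Jordan blocks for λ):
  λ = 3: algebraic multiplicity = 3, geometric multiplicity = 1

Determining the block sizes for each eigenvalue:
  λ = 3: one block (gm = 1), so the single block has size am = 3 → block sizes [3]

Assembling the blocks gives a Jordan form
J =
  [3, 1, 0]
  [0, 3, 1]
  [0, 0, 3]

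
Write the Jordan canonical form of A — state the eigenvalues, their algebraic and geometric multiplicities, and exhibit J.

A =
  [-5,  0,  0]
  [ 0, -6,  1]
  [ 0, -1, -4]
J_2(-5) ⊕ J_1(-5)

The characteristic polynomial is
  det(x·I − A) = x^3 + 15*x^2 + 75*x + 125 = (x + 5)^3

Eigenvalues and multiplicities (the geometric multiplicity of λ is n − rank(A − λI), which equals the number of Jordan blocks for λ):
  λ = -5: algebraic multiplicity = 3, geometric multiplicity = 2

Determining the block sizes for each eigenvalue:
  λ = -5: 2 blocks summing to 3 forces exactly one block of size 2 and the rest size 1 → block sizes [2, 1]

Assembling the blocks gives a Jordan form
J =
  [-5,  1,  0]
  [ 0, -5,  0]
  [ 0,  0, -5]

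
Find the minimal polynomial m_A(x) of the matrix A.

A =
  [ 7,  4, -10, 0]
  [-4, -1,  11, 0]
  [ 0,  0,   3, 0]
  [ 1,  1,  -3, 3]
x^3 - 9*x^2 + 27*x - 27

The characteristic polynomial is χ_A(x) = (x - 3)^4, so the eigenvalues are known. The minimal polynomial is
  m_A(x) = Π_λ (x − λ)^{k_λ}
where k_λ is the size of the *largest* Jordan block for λ (equivalently, the smallest k with (A − λI)^k v = 0 for every generalised eigenvector v of λ).

  λ = 3: largest Jordan block has size 3, contributing (x − 3)^3

So m_A(x) = (x - 3)^3 = x^3 - 9*x^2 + 27*x - 27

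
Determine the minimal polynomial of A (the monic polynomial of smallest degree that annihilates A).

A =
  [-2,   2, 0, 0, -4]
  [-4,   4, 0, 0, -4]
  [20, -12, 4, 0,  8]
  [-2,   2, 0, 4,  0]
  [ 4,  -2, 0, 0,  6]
x^2 - 6*x + 8

The characteristic polynomial is χ_A(x) = (x - 4)^3*(x - 2)^2, so the eigenvalues are known. The minimal polynomial is
  m_A(x) = Π_λ (x − λ)^{k_λ}
where k_λ is the size of the *largest* Jordan block for λ (equivalently, the smallest k with (A − λI)^k v = 0 for every generalised eigenvector v of λ).

  λ = 2: largest Jordan block has size 1, contributing (x − 2)
  λ = 4: largest Jordan block has size 1, contributing (x − 4)

So m_A(x) = (x - 4)*(x - 2) = x^2 - 6*x + 8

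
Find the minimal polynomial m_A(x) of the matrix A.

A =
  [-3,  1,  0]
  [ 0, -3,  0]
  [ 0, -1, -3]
x^2 + 6*x + 9

The characteristic polynomial is χ_A(x) = (x + 3)^3, so the eigenvalues are known. The minimal polynomial is
  m_A(x) = Π_λ (x − λ)^{k_λ}
where k_λ is the size of the *largest* Jordan block for λ (equivalently, the smallest k with (A − λI)^k v = 0 for every generalised eigenvector v of λ).

  λ = -3: largest Jordan block has size 2, contributing (x + 3)^2

So m_A(x) = (x + 3)^2 = x^2 + 6*x + 9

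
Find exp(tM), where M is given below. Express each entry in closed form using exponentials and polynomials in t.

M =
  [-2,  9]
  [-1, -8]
e^{tM} =
  [3*t*exp(-5*t) + exp(-5*t), 9*t*exp(-5*t)]
  [-t*exp(-5*t), -3*t*exp(-5*t) + exp(-5*t)]

Strategy: write M = P · J · P⁻¹ where J is a Jordan canonical form, so e^{tM} = P · e^{tJ} · P⁻¹, and e^{tJ} can be computed block-by-block.

M has Jordan form
J =
  [-5,  1]
  [ 0, -5]
(up to reordering of blocks).

Per-block formulas:
  For a 2×2 Jordan block J_2(-5): exp(t · J_2(-5)) = e^(-5t)·(I + t·N), where N is the 2×2 nilpotent shift.

After assembling e^{tJ} and conjugating by P, we get:

e^{tM} =
  [3*t*exp(-5*t) + exp(-5*t), 9*t*exp(-5*t)]
  [-t*exp(-5*t), -3*t*exp(-5*t) + exp(-5*t)]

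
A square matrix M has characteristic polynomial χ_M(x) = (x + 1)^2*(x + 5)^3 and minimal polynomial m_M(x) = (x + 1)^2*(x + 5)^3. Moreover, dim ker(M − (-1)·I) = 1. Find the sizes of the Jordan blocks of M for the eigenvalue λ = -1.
Block sizes for λ = -1: [2]

Step 1 — from the characteristic polynomial, algebraic multiplicity of λ = -1 is 2. From dim ker(M − (-1)·I) = 1, there are exactly 1 Jordan blocks for λ = -1.
Step 2 — from the minimal polynomial, the factor (x + 1)^2 tells us the largest block for λ = -1 has size 2.
Step 3 — with total size 2, 1 blocks, and largest block 2, the block sizes (in nonincreasing order) are [2].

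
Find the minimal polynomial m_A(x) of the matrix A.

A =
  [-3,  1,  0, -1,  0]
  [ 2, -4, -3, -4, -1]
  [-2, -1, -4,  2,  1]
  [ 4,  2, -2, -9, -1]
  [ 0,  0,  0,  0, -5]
x^3 + 15*x^2 + 75*x + 125

The characteristic polynomial is χ_A(x) = (x + 5)^5, so the eigenvalues are known. The minimal polynomial is
  m_A(x) = Π_λ (x − λ)^{k_λ}
where k_λ is the size of the *largest* Jordan block for λ (equivalently, the smallest k with (A − λI)^k v = 0 for every generalised eigenvector v of λ).

  λ = -5: largest Jordan block has size 3, contributing (x + 5)^3

So m_A(x) = (x + 5)^3 = x^3 + 15*x^2 + 75*x + 125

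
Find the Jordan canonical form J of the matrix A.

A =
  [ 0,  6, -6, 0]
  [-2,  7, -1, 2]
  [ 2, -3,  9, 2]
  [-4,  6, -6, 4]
J_1(4) ⊕ J_1(4) ⊕ J_2(6)

The characteristic polynomial is
  det(x·I − A) = x^4 - 20*x^3 + 148*x^2 - 480*x + 576 = (x - 6)^2*(x - 4)^2

Eigenvalues and multiplicities (the geometric multiplicity of λ is n − rank(A − λI), which equals the number of Jordan blocks for λ):
  λ = 4: algebraic multiplicity = 2, geometric multiplicity = 2
  λ = 6: algebraic multiplicity = 2, geometric multiplicity = 1

Determining the block sizes for each eigenvalue:
  λ = 4: gm = am = 2, so every block has size 1 → block sizes [1, 1]
  λ = 6: one block (gm = 1), so the single block has size am = 2 → block sizes [2]

Assembling the blocks gives a Jordan form
J =
  [4, 0, 0, 0]
  [0, 4, 0, 0]
  [0, 0, 6, 1]
  [0, 0, 0, 6]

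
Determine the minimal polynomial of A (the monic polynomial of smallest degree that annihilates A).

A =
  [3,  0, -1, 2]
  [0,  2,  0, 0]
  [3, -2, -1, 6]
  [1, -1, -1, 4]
x^2 - 4*x + 4

The characteristic polynomial is χ_A(x) = (x - 2)^4, so the eigenvalues are known. The minimal polynomial is
  m_A(x) = Π_λ (x − λ)^{k_λ}
where k_λ is the size of the *largest* Jordan block for λ (equivalently, the smallest k with (A − λI)^k v = 0 for every generalised eigenvector v of λ).

  λ = 2: largest Jordan block has size 2, contributing (x − 2)^2

So m_A(x) = (x - 2)^2 = x^2 - 4*x + 4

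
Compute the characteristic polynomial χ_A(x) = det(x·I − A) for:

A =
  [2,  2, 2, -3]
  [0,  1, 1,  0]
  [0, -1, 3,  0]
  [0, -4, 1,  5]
x^4 - 11*x^3 + 42*x^2 - 68*x + 40

Expanding det(x·I − A) (e.g. by cofactor expansion or by noting that A is similar to its Jordan form J, which has the same characteristic polynomial as A) gives
  χ_A(x) = x^4 - 11*x^3 + 42*x^2 - 68*x + 40
which factors as (x - 5)*(x - 2)^3. The eigenvalues (with algebraic multiplicities) are λ = 2 with multiplicity 3, λ = 5 with multiplicity 1.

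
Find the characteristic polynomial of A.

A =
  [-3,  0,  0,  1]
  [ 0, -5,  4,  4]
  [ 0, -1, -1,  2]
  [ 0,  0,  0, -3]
x^4 + 12*x^3 + 54*x^2 + 108*x + 81

Expanding det(x·I − A) (e.g. by cofactor expansion or by noting that A is similar to its Jordan form J, which has the same characteristic polynomial as A) gives
  χ_A(x) = x^4 + 12*x^3 + 54*x^2 + 108*x + 81
which factors as (x + 3)^4. The eigenvalues (with algebraic multiplicities) are λ = -3 with multiplicity 4.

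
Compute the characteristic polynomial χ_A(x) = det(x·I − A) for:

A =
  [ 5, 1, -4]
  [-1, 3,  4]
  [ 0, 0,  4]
x^3 - 12*x^2 + 48*x - 64

Expanding det(x·I − A) (e.g. by cofactor expansion or by noting that A is similar to its Jordan form J, which has the same characteristic polynomial as A) gives
  χ_A(x) = x^3 - 12*x^2 + 48*x - 64
which factors as (x - 4)^3. The eigenvalues (with algebraic multiplicities) are λ = 4 with multiplicity 3.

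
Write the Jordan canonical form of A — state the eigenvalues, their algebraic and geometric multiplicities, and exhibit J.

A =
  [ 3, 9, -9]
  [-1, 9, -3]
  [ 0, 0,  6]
J_2(6) ⊕ J_1(6)

The characteristic polynomial is
  det(x·I − A) = x^3 - 18*x^2 + 108*x - 216 = (x - 6)^3

Eigenvalues and multiplicities (the geometric multiplicity of λ is n − rank(A − λI), which equals the number of Jordan blocks for λ):
  λ = 6: algebraic multiplicity = 3, geometric multiplicity = 2

Determining the block sizes for each eigenvalue:
  λ = 6: 2 blocks summing to 3 forces exactly one block of size 2 and the rest size 1 → block sizes [2, 1]

Assembling the blocks gives a Jordan form
J =
  [6, 1, 0]
  [0, 6, 0]
  [0, 0, 6]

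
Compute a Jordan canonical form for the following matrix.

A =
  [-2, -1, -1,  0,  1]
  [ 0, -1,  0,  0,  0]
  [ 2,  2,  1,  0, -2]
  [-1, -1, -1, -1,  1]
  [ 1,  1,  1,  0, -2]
J_2(-1) ⊕ J_1(-1) ⊕ J_1(-1) ⊕ J_1(-1)

The characteristic polynomial is
  det(x·I − A) = x^5 + 5*x^4 + 10*x^3 + 10*x^2 + 5*x + 1 = (x + 1)^5

Eigenvalues and multiplicities (the geometric multiplicity of λ is n − rank(A − λI), which equals the number of Jordan blocks for λ):
  λ = -1: algebraic multiplicity = 5, geometric multiplicity = 4

Determining the block sizes for each eigenvalue:
  λ = -1: 4 blocks summing to 5 forces exactly one block of size 2 and the rest size 1 → block sizes [2, 1, 1, 1]

Assembling the blocks gives a Jordan form
J =
  [-1,  1,  0,  0,  0]
  [ 0, -1,  0,  0,  0]
  [ 0,  0, -1,  0,  0]
  [ 0,  0,  0, -1,  0]
  [ 0,  0,  0,  0, -1]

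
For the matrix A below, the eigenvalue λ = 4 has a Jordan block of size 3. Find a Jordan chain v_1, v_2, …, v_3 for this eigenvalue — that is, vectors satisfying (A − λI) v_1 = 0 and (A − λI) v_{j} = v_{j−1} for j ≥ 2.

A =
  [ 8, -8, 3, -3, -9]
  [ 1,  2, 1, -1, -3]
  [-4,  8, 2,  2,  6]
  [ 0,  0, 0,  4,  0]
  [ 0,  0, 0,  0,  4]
A Jordan chain for λ = 4 of length 3:
v_1 = (-4, -2, 0, 0, 0)ᵀ
v_2 = (4, 1, -4, 0, 0)ᵀ
v_3 = (1, 0, 0, 0, 0)ᵀ

Let N = A − (4)·I. We want v_3 with N^3 v_3 = 0 but N^2 v_3 ≠ 0; then v_{j-1} := N · v_j for j = 3, …, 2.

Pick v_3 = (1, 0, 0, 0, 0)ᵀ.
Then v_2 = N · v_3 = (4, 1, -4, 0, 0)ᵀ.
Then v_1 = N · v_2 = (-4, -2, 0, 0, 0)ᵀ.

Sanity check: (A − (4)·I) v_1 = (0, 0, 0, 0, 0)ᵀ = 0. ✓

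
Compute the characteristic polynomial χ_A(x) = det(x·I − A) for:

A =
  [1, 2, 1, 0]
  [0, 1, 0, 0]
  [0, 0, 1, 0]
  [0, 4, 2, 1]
x^4 - 4*x^3 + 6*x^2 - 4*x + 1

Expanding det(x·I − A) (e.g. by cofactor expansion or by noting that A is similar to its Jordan form J, which has the same characteristic polynomial as A) gives
  χ_A(x) = x^4 - 4*x^3 + 6*x^2 - 4*x + 1
which factors as (x - 1)^4. The eigenvalues (with algebraic multiplicities) are λ = 1 with multiplicity 4.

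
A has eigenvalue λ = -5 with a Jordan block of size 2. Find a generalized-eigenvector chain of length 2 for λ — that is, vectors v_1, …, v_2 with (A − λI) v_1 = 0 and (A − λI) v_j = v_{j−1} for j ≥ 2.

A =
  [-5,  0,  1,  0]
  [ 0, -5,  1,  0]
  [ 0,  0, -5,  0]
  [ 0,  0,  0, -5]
A Jordan chain for λ = -5 of length 2:
v_1 = (1, 1, 0, 0)ᵀ
v_2 = (0, 0, 1, 0)ᵀ

Let N = A − (-5)·I. We want v_2 with N^2 v_2 = 0 but N^1 v_2 ≠ 0; then v_{j-1} := N · v_j for j = 2, …, 2.

Pick v_2 = (0, 0, 1, 0)ᵀ.
Then v_1 = N · v_2 = (1, 1, 0, 0)ᵀ.

Sanity check: (A − (-5)·I) v_1 = (0, 0, 0, 0)ᵀ = 0. ✓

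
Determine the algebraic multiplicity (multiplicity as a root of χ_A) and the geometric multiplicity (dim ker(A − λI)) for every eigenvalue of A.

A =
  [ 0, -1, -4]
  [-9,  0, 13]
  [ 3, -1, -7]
λ = -3: alg = 1, geom = 1; λ = -2: alg = 2, geom = 1

Step 1 — factor the characteristic polynomial to read off the algebraic multiplicities:
  χ_A(x) = (x + 2)^2*(x + 3)

Step 2 — compute geometric multiplicities via the rank-nullity identity g(λ) = n − rank(A − λI):
  rank(A − (-3)·I) = 2, so dim ker(A − (-3)·I) = n − 2 = 1
  rank(A − (-2)·I) = 2, so dim ker(A − (-2)·I) = n − 2 = 1

Summary:
  λ = -3: algebraic multiplicity = 1, geometric multiplicity = 1
  λ = -2: algebraic multiplicity = 2, geometric multiplicity = 1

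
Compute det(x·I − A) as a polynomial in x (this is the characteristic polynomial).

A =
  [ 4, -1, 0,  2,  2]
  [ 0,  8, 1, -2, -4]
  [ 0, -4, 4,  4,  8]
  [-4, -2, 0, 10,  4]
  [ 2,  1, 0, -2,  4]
x^5 - 30*x^4 + 360*x^3 - 2160*x^2 + 6480*x - 7776

Expanding det(x·I − A) (e.g. by cofactor expansion or by noting that A is similar to its Jordan form J, which has the same characteristic polynomial as A) gives
  χ_A(x) = x^5 - 30*x^4 + 360*x^3 - 2160*x^2 + 6480*x - 7776
which factors as (x - 6)^5. The eigenvalues (with algebraic multiplicities) are λ = 6 with multiplicity 5.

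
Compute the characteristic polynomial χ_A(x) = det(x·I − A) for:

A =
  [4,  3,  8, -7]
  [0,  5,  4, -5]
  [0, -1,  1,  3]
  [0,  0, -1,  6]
x^4 - 16*x^3 + 96*x^2 - 256*x + 256

Expanding det(x·I − A) (e.g. by cofactor expansion or by noting that A is similar to its Jordan form J, which has the same characteristic polynomial as A) gives
  χ_A(x) = x^4 - 16*x^3 + 96*x^2 - 256*x + 256
which factors as (x - 4)^4. The eigenvalues (with algebraic multiplicities) are λ = 4 with multiplicity 4.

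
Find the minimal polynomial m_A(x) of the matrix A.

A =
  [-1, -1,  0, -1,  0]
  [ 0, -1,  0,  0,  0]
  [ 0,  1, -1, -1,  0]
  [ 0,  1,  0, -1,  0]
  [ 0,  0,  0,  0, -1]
x^3 + 3*x^2 + 3*x + 1

The characteristic polynomial is χ_A(x) = (x + 1)^5, so the eigenvalues are known. The minimal polynomial is
  m_A(x) = Π_λ (x − λ)^{k_λ}
where k_λ is the size of the *largest* Jordan block for λ (equivalently, the smallest k with (A − λI)^k v = 0 for every generalised eigenvector v of λ).

  λ = -1: largest Jordan block has size 3, contributing (x + 1)^3

So m_A(x) = (x + 1)^3 = x^3 + 3*x^2 + 3*x + 1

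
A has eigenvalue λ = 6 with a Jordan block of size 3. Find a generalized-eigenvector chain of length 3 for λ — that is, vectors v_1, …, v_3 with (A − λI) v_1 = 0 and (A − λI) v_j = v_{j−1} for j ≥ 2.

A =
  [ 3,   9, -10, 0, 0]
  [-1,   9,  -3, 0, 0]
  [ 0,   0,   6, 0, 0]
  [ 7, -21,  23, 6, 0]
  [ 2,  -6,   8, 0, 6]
A Jordan chain for λ = 6 of length 3:
v_1 = (3, 1, 0, -7, -2)ᵀ
v_2 = (-10, -3, 0, 23, 8)ᵀ
v_3 = (0, 0, 1, 0, 0)ᵀ

Let N = A − (6)·I. We want v_3 with N^3 v_3 = 0 but N^2 v_3 ≠ 0; then v_{j-1} := N · v_j for j = 3, …, 2.

Pick v_3 = (0, 0, 1, 0, 0)ᵀ.
Then v_2 = N · v_3 = (-10, -3, 0, 23, 8)ᵀ.
Then v_1 = N · v_2 = (3, 1, 0, -7, -2)ᵀ.

Sanity check: (A − (6)·I) v_1 = (0, 0, 0, 0, 0)ᵀ = 0. ✓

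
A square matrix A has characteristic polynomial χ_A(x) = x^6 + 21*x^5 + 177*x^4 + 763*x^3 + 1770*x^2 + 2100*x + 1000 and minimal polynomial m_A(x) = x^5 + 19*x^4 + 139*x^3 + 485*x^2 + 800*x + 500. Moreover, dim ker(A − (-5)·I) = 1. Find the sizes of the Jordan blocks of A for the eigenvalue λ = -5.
Block sizes for λ = -5: [3]

Step 1 — from the characteristic polynomial, algebraic multiplicity of λ = -5 is 3. From dim ker(A − (-5)·I) = 1, there are exactly 1 Jordan blocks for λ = -5.
Step 2 — from the minimal polynomial, the factor (x + 5)^3 tells us the largest block for λ = -5 has size 3.
Step 3 — with total size 3, 1 blocks, and largest block 3, the block sizes (in nonincreasing order) are [3].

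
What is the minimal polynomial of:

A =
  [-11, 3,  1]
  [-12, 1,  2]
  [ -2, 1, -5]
x^3 + 15*x^2 + 75*x + 125

The characteristic polynomial is χ_A(x) = (x + 5)^3, so the eigenvalues are known. The minimal polynomial is
  m_A(x) = Π_λ (x − λ)^{k_λ}
where k_λ is the size of the *largest* Jordan block for λ (equivalently, the smallest k with (A − λI)^k v = 0 for every generalised eigenvector v of λ).

  λ = -5: largest Jordan block has size 3, contributing (x + 5)^3

So m_A(x) = (x + 5)^3 = x^3 + 15*x^2 + 75*x + 125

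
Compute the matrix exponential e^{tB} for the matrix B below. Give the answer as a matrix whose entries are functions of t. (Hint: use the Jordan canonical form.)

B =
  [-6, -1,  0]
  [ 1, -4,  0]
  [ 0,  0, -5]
e^{tB} =
  [-t*exp(-5*t) + exp(-5*t), -t*exp(-5*t), 0]
  [t*exp(-5*t), t*exp(-5*t) + exp(-5*t), 0]
  [0, 0, exp(-5*t)]

Strategy: write B = P · J · P⁻¹ where J is a Jordan canonical form, so e^{tB} = P · e^{tJ} · P⁻¹, and e^{tJ} can be computed block-by-block.

B has Jordan form
J =
  [-5,  1,  0]
  [ 0, -5,  0]
  [ 0,  0, -5]
(up to reordering of blocks).

Per-block formulas:
  For a 2×2 Jordan block J_2(-5): exp(t · J_2(-5)) = e^(-5t)·(I + t·N), where N is the 2×2 nilpotent shift.
  For a 1×1 block at λ = -5: exp(t · [-5]) = [e^(-5t)].

After assembling e^{tJ} and conjugating by P, we get:

e^{tB} =
  [-t*exp(-5*t) + exp(-5*t), -t*exp(-5*t), 0]
  [t*exp(-5*t), t*exp(-5*t) + exp(-5*t), 0]
  [0, 0, exp(-5*t)]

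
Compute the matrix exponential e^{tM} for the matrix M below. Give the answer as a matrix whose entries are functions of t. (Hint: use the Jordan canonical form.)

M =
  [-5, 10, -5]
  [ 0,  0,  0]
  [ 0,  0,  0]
e^{tM} =
  [exp(-5*t), 2 - 2*exp(-5*t), -1 + exp(-5*t)]
  [0, 1, 0]
  [0, 0, 1]

Strategy: write M = P · J · P⁻¹ where J is a Jordan canonical form, so e^{tM} = P · e^{tJ} · P⁻¹, and e^{tJ} can be computed block-by-block.

M has Jordan form
J =
  [-5, 0, 0]
  [ 0, 0, 0]
  [ 0, 0, 0]
(up to reordering of blocks).

Per-block formulas:
  For a 1×1 block at λ = 0: exp(t · [0]) = [e^(0t)].
  For a 1×1 block at λ = -5: exp(t · [-5]) = [e^(-5t)].

After assembling e^{tJ} and conjugating by P, we get:

e^{tM} =
  [exp(-5*t), 2 - 2*exp(-5*t), -1 + exp(-5*t)]
  [0, 1, 0]
  [0, 0, 1]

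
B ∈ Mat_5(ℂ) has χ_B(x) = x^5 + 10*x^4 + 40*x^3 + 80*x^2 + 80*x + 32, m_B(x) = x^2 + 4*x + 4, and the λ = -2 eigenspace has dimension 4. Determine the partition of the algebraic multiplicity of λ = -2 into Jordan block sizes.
Block sizes for λ = -2: [2, 1, 1, 1]

Step 1 — from the characteristic polynomial, algebraic multiplicity of λ = -2 is 5. From dim ker(B − (-2)·I) = 4, there are exactly 4 Jordan blocks for λ = -2.
Step 2 — from the minimal polynomial, the factor (x + 2)^2 tells us the largest block for λ = -2 has size 2.
Step 3 — with total size 5, 4 blocks, and largest block 2, the block sizes (in nonincreasing order) are [2, 1, 1, 1].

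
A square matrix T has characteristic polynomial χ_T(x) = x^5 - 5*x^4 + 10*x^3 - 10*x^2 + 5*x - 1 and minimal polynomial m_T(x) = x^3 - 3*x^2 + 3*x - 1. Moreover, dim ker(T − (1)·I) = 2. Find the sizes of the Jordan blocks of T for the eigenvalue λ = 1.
Block sizes for λ = 1: [3, 2]

Step 1 — from the characteristic polynomial, algebraic multiplicity of λ = 1 is 5. From dim ker(T − (1)·I) = 2, there are exactly 2 Jordan blocks for λ = 1.
Step 2 — from the minimal polynomial, the factor (x − 1)^3 tells us the largest block for λ = 1 has size 3.
Step 3 — with total size 5, 2 blocks, and largest block 3, the block sizes (in nonincreasing order) are [3, 2].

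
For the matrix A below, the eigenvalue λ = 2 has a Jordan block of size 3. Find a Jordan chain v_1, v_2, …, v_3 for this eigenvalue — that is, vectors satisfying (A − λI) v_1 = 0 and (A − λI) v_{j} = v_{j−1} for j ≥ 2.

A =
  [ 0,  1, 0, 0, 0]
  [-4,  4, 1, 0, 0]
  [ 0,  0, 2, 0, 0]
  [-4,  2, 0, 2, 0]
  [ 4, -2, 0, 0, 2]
A Jordan chain for λ = 2 of length 3:
v_1 = (1, 2, 0, 2, -2)ᵀ
v_2 = (0, 1, 0, 0, 0)ᵀ
v_3 = (0, 0, 1, 0, 0)ᵀ

Let N = A − (2)·I. We want v_3 with N^3 v_3 = 0 but N^2 v_3 ≠ 0; then v_{j-1} := N · v_j for j = 3, …, 2.

Pick v_3 = (0, 0, 1, 0, 0)ᵀ.
Then v_2 = N · v_3 = (0, 1, 0, 0, 0)ᵀ.
Then v_1 = N · v_2 = (1, 2, 0, 2, -2)ᵀ.

Sanity check: (A − (2)·I) v_1 = (0, 0, 0, 0, 0)ᵀ = 0. ✓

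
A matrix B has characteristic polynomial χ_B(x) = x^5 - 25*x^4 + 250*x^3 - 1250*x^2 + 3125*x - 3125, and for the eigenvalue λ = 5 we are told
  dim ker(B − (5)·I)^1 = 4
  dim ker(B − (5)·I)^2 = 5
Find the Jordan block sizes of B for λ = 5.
Block sizes for λ = 5: [2, 1, 1, 1]

From the dimensions of kernels of powers, the number of Jordan blocks of size at least j is d_j − d_{j−1} where d_j = dim ker(N^j) (with d_0 = 0). Computing the differences gives [4, 1].
The number of blocks of size exactly k is (#blocks of size ≥ k) − (#blocks of size ≥ k + 1), so the partition is: 3 block(s) of size 1, 1 block(s) of size 2.
In nonincreasing order the block sizes are [2, 1, 1, 1].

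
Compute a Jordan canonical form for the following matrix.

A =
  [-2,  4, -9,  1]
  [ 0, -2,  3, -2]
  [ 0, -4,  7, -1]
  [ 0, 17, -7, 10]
J_1(-2) ⊕ J_3(5)

The characteristic polynomial is
  det(x·I − A) = x^4 - 13*x^3 + 45*x^2 + 25*x - 250 = (x - 5)^3*(x + 2)

Eigenvalues and multiplicities (the geometric multiplicity of λ is n − rank(A − λI), which equals the number of Jordan blocks for λ):
  λ = -2: algebraic multiplicity = 1, geometric multiplicity = 1
  λ = 5: algebraic multiplicity = 3, geometric multiplicity = 1

Determining the block sizes for each eigenvalue:
  λ = -2: one block (gm = 1), so the single block has size am = 1 → block sizes [1]
  λ = 5: one block (gm = 1), so the single block has size am = 3 → block sizes [3]

Assembling the blocks gives a Jordan form
J =
  [-2, 0, 0, 0]
  [ 0, 5, 1, 0]
  [ 0, 0, 5, 1]
  [ 0, 0, 0, 5]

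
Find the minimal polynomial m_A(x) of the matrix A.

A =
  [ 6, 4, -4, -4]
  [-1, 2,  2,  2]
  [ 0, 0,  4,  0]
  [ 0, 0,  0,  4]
x^2 - 8*x + 16

The characteristic polynomial is χ_A(x) = (x - 4)^4, so the eigenvalues are known. The minimal polynomial is
  m_A(x) = Π_λ (x − λ)^{k_λ}
where k_λ is the size of the *largest* Jordan block for λ (equivalently, the smallest k with (A − λI)^k v = 0 for every generalised eigenvector v of λ).

  λ = 4: largest Jordan block has size 2, contributing (x − 4)^2

So m_A(x) = (x - 4)^2 = x^2 - 8*x + 16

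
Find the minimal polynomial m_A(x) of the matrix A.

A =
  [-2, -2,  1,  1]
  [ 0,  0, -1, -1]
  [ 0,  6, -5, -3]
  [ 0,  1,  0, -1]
x^3 + 6*x^2 + 12*x + 8

The characteristic polynomial is χ_A(x) = (x + 2)^4, so the eigenvalues are known. The minimal polynomial is
  m_A(x) = Π_λ (x − λ)^{k_λ}
where k_λ is the size of the *largest* Jordan block for λ (equivalently, the smallest k with (A − λI)^k v = 0 for every generalised eigenvector v of λ).

  λ = -2: largest Jordan block has size 3, contributing (x + 2)^3

So m_A(x) = (x + 2)^3 = x^3 + 6*x^2 + 12*x + 8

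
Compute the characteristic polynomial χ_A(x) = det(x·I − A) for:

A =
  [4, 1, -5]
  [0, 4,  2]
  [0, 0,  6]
x^3 - 14*x^2 + 64*x - 96

Expanding det(x·I − A) (e.g. by cofactor expansion or by noting that A is similar to its Jordan form J, which has the same characteristic polynomial as A) gives
  χ_A(x) = x^3 - 14*x^2 + 64*x - 96
which factors as (x - 6)*(x - 4)^2. The eigenvalues (with algebraic multiplicities) are λ = 4 with multiplicity 2, λ = 6 with multiplicity 1.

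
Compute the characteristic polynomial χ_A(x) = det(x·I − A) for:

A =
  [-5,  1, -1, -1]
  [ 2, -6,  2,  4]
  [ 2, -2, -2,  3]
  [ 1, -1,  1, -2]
x^4 + 15*x^3 + 84*x^2 + 208*x + 192

Expanding det(x·I − A) (e.g. by cofactor expansion or by noting that A is similar to its Jordan form J, which has the same characteristic polynomial as A) gives
  χ_A(x) = x^4 + 15*x^3 + 84*x^2 + 208*x + 192
which factors as (x + 3)*(x + 4)^3. The eigenvalues (with algebraic multiplicities) are λ = -4 with multiplicity 3, λ = -3 with multiplicity 1.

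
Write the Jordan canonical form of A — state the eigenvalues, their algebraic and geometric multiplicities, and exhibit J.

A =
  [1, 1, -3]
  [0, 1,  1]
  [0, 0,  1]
J_3(1)

The characteristic polynomial is
  det(x·I − A) = x^3 - 3*x^2 + 3*x - 1 = (x - 1)^3

Eigenvalues and multiplicities (the geometric multiplicity of λ is n − rank(A − λI), which equals the number of Jordan blocks for λ):
  λ = 1: algebraic multiplicity = 3, geometric multiplicity = 1

Determining the block sizes for each eigenvalue:
  λ = 1: one block (gm = 1), so the single block has size am = 3 → block sizes [3]

Assembling the blocks gives a Jordan form
J =
  [1, 1, 0]
  [0, 1, 1]
  [0, 0, 1]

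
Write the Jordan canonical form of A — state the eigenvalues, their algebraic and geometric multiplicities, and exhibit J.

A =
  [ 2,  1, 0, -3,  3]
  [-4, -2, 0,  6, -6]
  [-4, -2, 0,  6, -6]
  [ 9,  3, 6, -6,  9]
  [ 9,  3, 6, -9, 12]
J_2(0) ⊕ J_1(0) ⊕ J_1(3) ⊕ J_1(3)

The characteristic polynomial is
  det(x·I − A) = x^5 - 6*x^4 + 9*x^3 = x^3*(x - 3)^2

Eigenvalues and multiplicities (the geometric multiplicity of λ is n − rank(A − λI), which equals the number of Jordan blocks for λ):
  λ = 0: algebraic multiplicity = 3, geometric multiplicity = 2
  λ = 3: algebraic multiplicity = 2, geometric multiplicity = 2

Determining the block sizes for each eigenvalue:
  λ = 0: 2 blocks summing to 3 forces exactly one block of size 2 and the rest size 1 → block sizes [2, 1]
  λ = 3: gm = am = 2, so every block has size 1 → block sizes [1, 1]

Assembling the blocks gives a Jordan form
J =
  [0, 1, 0, 0, 0]
  [0, 0, 0, 0, 0]
  [0, 0, 0, 0, 0]
  [0, 0, 0, 3, 0]
  [0, 0, 0, 0, 3]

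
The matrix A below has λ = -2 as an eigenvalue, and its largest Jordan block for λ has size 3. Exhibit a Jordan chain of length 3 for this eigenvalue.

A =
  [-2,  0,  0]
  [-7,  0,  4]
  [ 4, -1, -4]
A Jordan chain for λ = -2 of length 3:
v_1 = (0, 2, -1)ᵀ
v_2 = (0, -7, 4)ᵀ
v_3 = (1, 0, 0)ᵀ

Let N = A − (-2)·I. We want v_3 with N^3 v_3 = 0 but N^2 v_3 ≠ 0; then v_{j-1} := N · v_j for j = 3, …, 2.

Pick v_3 = (1, 0, 0)ᵀ.
Then v_2 = N · v_3 = (0, -7, 4)ᵀ.
Then v_1 = N · v_2 = (0, 2, -1)ᵀ.

Sanity check: (A − (-2)·I) v_1 = (0, 0, 0)ᵀ = 0. ✓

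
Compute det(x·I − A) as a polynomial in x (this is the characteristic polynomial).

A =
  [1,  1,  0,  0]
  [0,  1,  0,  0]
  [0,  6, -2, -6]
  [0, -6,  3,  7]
x^4 - 7*x^3 + 15*x^2 - 13*x + 4

Expanding det(x·I − A) (e.g. by cofactor expansion or by noting that A is similar to its Jordan form J, which has the same characteristic polynomial as A) gives
  χ_A(x) = x^4 - 7*x^3 + 15*x^2 - 13*x + 4
which factors as (x - 4)*(x - 1)^3. The eigenvalues (with algebraic multiplicities) are λ = 1 with multiplicity 3, λ = 4 with multiplicity 1.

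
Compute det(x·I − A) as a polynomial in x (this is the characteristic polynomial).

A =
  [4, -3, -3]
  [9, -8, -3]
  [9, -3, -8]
x^3 + 12*x^2 + 45*x + 50

Expanding det(x·I − A) (e.g. by cofactor expansion or by noting that A is similar to its Jordan form J, which has the same characteristic polynomial as A) gives
  χ_A(x) = x^3 + 12*x^2 + 45*x + 50
which factors as (x + 2)*(x + 5)^2. The eigenvalues (with algebraic multiplicities) are λ = -5 with multiplicity 2, λ = -2 with multiplicity 1.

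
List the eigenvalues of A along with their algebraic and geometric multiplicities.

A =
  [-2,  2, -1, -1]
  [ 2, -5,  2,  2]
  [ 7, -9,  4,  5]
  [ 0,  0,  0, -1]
λ = -1: alg = 4, geom = 2

Step 1 — factor the characteristic polynomial to read off the algebraic multiplicities:
  χ_A(x) = (x + 1)^4

Step 2 — compute geometric multiplicities via the rank-nullity identity g(λ) = n − rank(A − λI):
  rank(A − (-1)·I) = 2, so dim ker(A − (-1)·I) = n − 2 = 2

Summary:
  λ = -1: algebraic multiplicity = 4, geometric multiplicity = 2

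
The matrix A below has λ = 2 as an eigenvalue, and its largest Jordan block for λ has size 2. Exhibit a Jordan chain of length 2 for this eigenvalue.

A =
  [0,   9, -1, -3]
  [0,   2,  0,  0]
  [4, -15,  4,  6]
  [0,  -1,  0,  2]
A Jordan chain for λ = 2 of length 2:
v_1 = (-2, 0, 4, 0)ᵀ
v_2 = (1, 0, 0, 0)ᵀ

Let N = A − (2)·I. We want v_2 with N^2 v_2 = 0 but N^1 v_2 ≠ 0; then v_{j-1} := N · v_j for j = 2, …, 2.

Pick v_2 = (1, 0, 0, 0)ᵀ.
Then v_1 = N · v_2 = (-2, 0, 4, 0)ᵀ.

Sanity check: (A − (2)·I) v_1 = (0, 0, 0, 0)ᵀ = 0. ✓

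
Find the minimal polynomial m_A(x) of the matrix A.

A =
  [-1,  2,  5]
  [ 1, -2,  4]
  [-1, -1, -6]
x^3 + 9*x^2 + 27*x + 27

The characteristic polynomial is χ_A(x) = (x + 3)^3, so the eigenvalues are known. The minimal polynomial is
  m_A(x) = Π_λ (x − λ)^{k_λ}
where k_λ is the size of the *largest* Jordan block for λ (equivalently, the smallest k with (A − λI)^k v = 0 for every generalised eigenvector v of λ).

  λ = -3: largest Jordan block has size 3, contributing (x + 3)^3

So m_A(x) = (x + 3)^3 = x^3 + 9*x^2 + 27*x + 27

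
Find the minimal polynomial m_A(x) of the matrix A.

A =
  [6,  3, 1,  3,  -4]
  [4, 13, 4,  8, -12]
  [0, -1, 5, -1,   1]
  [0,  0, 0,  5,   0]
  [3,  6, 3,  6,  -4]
x^3 - 15*x^2 + 75*x - 125

The characteristic polynomial is χ_A(x) = (x - 5)^5, so the eigenvalues are known. The minimal polynomial is
  m_A(x) = Π_λ (x − λ)^{k_λ}
where k_λ is the size of the *largest* Jordan block for λ (equivalently, the smallest k with (A − λI)^k v = 0 for every generalised eigenvector v of λ).

  λ = 5: largest Jordan block has size 3, contributing (x − 5)^3

So m_A(x) = (x - 5)^3 = x^3 - 15*x^2 + 75*x - 125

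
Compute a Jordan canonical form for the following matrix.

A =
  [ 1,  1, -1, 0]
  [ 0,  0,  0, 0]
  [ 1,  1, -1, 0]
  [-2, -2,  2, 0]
J_2(0) ⊕ J_1(0) ⊕ J_1(0)

The characteristic polynomial is
  det(x·I − A) = x^4

Eigenvalues and multiplicities (the geometric multiplicity of λ is n − rank(A − λI), which equals the number of Jordan blocks for λ):
  λ = 0: algebraic multiplicity = 4, geometric multiplicity = 3

Determining the block sizes for each eigenvalue:
  λ = 0: 3 blocks summing to 4 forces exactly one block of size 2 and the rest size 1 → block sizes [2, 1, 1]

Assembling the blocks gives a Jordan form
J =
  [0, 1, 0, 0]
  [0, 0, 0, 0]
  [0, 0, 0, 0]
  [0, 0, 0, 0]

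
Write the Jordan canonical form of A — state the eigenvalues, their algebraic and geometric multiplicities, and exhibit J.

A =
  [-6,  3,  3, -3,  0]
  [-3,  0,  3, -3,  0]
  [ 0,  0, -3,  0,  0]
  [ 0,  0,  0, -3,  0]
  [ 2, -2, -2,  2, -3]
J_2(-3) ⊕ J_1(-3) ⊕ J_1(-3) ⊕ J_1(-3)

The characteristic polynomial is
  det(x·I − A) = x^5 + 15*x^4 + 90*x^3 + 270*x^2 + 405*x + 243 = (x + 3)^5

Eigenvalues and multiplicities (the geometric multiplicity of λ is n − rank(A − λI), which equals the number of Jordan blocks for λ):
  λ = -3: algebraic multiplicity = 5, geometric multiplicity = 4

Determining the block sizes for each eigenvalue:
  λ = -3: 4 blocks summing to 5 forces exactly one block of size 2 and the rest size 1 → block sizes [2, 1, 1, 1]

Assembling the blocks gives a Jordan form
J =
  [-3,  1,  0,  0,  0]
  [ 0, -3,  0,  0,  0]
  [ 0,  0, -3,  0,  0]
  [ 0,  0,  0, -3,  0]
  [ 0,  0,  0,  0, -3]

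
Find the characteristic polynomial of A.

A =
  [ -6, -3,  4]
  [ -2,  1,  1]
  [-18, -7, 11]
x^3 - 6*x^2 + 12*x - 8

Expanding det(x·I − A) (e.g. by cofactor expansion or by noting that A is similar to its Jordan form J, which has the same characteristic polynomial as A) gives
  χ_A(x) = x^3 - 6*x^2 + 12*x - 8
which factors as (x - 2)^3. The eigenvalues (with algebraic multiplicities) are λ = 2 with multiplicity 3.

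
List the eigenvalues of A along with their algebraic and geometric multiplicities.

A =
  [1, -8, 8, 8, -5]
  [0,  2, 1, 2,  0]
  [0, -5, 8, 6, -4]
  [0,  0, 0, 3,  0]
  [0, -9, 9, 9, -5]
λ = 1: alg = 3, geom = 1; λ = 3: alg = 2, geom = 1

Step 1 — factor the characteristic polynomial to read off the algebraic multiplicities:
  χ_A(x) = (x - 3)^2*(x - 1)^3

Step 2 — compute geometric multiplicities via the rank-nullity identity g(λ) = n − rank(A − λI):
  rank(A − (1)·I) = 4, so dim ker(A − (1)·I) = n − 4 = 1
  rank(A − (3)·I) = 4, so dim ker(A − (3)·I) = n − 4 = 1

Summary:
  λ = 1: algebraic multiplicity = 3, geometric multiplicity = 1
  λ = 3: algebraic multiplicity = 2, geometric multiplicity = 1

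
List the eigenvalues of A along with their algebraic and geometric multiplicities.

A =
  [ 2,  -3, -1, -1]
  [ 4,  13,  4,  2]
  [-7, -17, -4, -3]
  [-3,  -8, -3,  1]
λ = 3: alg = 4, geom = 2

Step 1 — factor the characteristic polynomial to read off the algebraic multiplicities:
  χ_A(x) = (x - 3)^4

Step 2 — compute geometric multiplicities via the rank-nullity identity g(λ) = n − rank(A − λI):
  rank(A − (3)·I) = 2, so dim ker(A − (3)·I) = n − 2 = 2

Summary:
  λ = 3: algebraic multiplicity = 4, geometric multiplicity = 2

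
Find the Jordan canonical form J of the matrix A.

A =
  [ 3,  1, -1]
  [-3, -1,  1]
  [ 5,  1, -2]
J_3(0)

The characteristic polynomial is
  det(x·I − A) = x^3

Eigenvalues and multiplicities (the geometric multiplicity of λ is n − rank(A − λI), which equals the number of Jordan blocks for λ):
  λ = 0: algebraic multiplicity = 3, geometric multiplicity = 1

Determining the block sizes for each eigenvalue:
  λ = 0: one block (gm = 1), so the single block has size am = 3 → block sizes [3]

Assembling the blocks gives a Jordan form
J =
  [0, 1, 0]
  [0, 0, 1]
  [0, 0, 0]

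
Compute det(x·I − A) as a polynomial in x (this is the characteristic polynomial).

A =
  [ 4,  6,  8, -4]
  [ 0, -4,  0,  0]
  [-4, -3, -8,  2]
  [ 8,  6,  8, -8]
x^4 + 16*x^3 + 96*x^2 + 256*x + 256

Expanding det(x·I − A) (e.g. by cofactor expansion or by noting that A is similar to its Jordan form J, which has the same characteristic polynomial as A) gives
  χ_A(x) = x^4 + 16*x^3 + 96*x^2 + 256*x + 256
which factors as (x + 4)^4. The eigenvalues (with algebraic multiplicities) are λ = -4 with multiplicity 4.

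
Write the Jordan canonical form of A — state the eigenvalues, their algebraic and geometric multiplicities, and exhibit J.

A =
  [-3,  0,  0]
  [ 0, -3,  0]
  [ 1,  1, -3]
J_2(-3) ⊕ J_1(-3)

The characteristic polynomial is
  det(x·I − A) = x^3 + 9*x^2 + 27*x + 27 = (x + 3)^3

Eigenvalues and multiplicities (the geometric multiplicity of λ is n − rank(A − λI), which equals the number of Jordan blocks for λ):
  λ = -3: algebraic multiplicity = 3, geometric multiplicity = 2

Determining the block sizes for each eigenvalue:
  λ = -3: 2 blocks summing to 3 forces exactly one block of size 2 and the rest size 1 → block sizes [2, 1]

Assembling the blocks gives a Jordan form
J =
  [-3,  1,  0]
  [ 0, -3,  0]
  [ 0,  0, -3]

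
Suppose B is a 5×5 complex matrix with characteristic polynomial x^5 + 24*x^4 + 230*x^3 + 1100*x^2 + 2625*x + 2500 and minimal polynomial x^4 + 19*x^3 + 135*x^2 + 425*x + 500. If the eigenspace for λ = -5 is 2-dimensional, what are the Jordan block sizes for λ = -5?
Block sizes for λ = -5: [3, 1]

Step 1 — from the characteristic polynomial, algebraic multiplicity of λ = -5 is 4. From dim ker(B − (-5)·I) = 2, there are exactly 2 Jordan blocks for λ = -5.
Step 2 — from the minimal polynomial, the factor (x + 5)^3 tells us the largest block for λ = -5 has size 3.
Step 3 — with total size 4, 2 blocks, and largest block 3, the block sizes (in nonincreasing order) are [3, 1].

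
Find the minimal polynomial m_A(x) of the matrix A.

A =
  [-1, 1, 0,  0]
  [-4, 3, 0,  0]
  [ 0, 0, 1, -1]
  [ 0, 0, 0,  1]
x^2 - 2*x + 1

The characteristic polynomial is χ_A(x) = (x - 1)^4, so the eigenvalues are known. The minimal polynomial is
  m_A(x) = Π_λ (x − λ)^{k_λ}
where k_λ is the size of the *largest* Jordan block for λ (equivalently, the smallest k with (A − λI)^k v = 0 for every generalised eigenvector v of λ).

  λ = 1: largest Jordan block has size 2, contributing (x − 1)^2

So m_A(x) = (x - 1)^2 = x^2 - 2*x + 1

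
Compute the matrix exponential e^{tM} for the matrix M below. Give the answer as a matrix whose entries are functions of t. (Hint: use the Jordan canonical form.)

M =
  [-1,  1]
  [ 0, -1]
e^{tM} =
  [exp(-t), t*exp(-t)]
  [0, exp(-t)]

Strategy: write M = P · J · P⁻¹ where J is a Jordan canonical form, so e^{tM} = P · e^{tJ} · P⁻¹, and e^{tJ} can be computed block-by-block.

M has Jordan form
J =
  [-1,  1]
  [ 0, -1]
(up to reordering of blocks).

Per-block formulas:
  For a 2×2 Jordan block J_2(-1): exp(t · J_2(-1)) = e^(-1t)·(I + t·N), where N is the 2×2 nilpotent shift.

After assembling e^{tJ} and conjugating by P, we get:

e^{tM} =
  [exp(-t), t*exp(-t)]
  [0, exp(-t)]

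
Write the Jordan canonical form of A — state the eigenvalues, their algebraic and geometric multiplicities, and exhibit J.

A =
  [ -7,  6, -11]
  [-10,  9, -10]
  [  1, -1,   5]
J_1(-1) ⊕ J_2(4)

The characteristic polynomial is
  det(x·I − A) = x^3 - 7*x^2 + 8*x + 16 = (x - 4)^2*(x + 1)

Eigenvalues and multiplicities (the geometric multiplicity of λ is n − rank(A − λI), which equals the number of Jordan blocks for λ):
  λ = -1: algebraic multiplicity = 1, geometric multiplicity = 1
  λ = 4: algebraic multiplicity = 2, geometric multiplicity = 1

Determining the block sizes for each eigenvalue:
  λ = -1: one block (gm = 1), so the single block has size am = 1 → block sizes [1]
  λ = 4: one block (gm = 1), so the single block has size am = 2 → block sizes [2]

Assembling the blocks gives a Jordan form
J =
  [-1, 0, 0]
  [ 0, 4, 1]
  [ 0, 0, 4]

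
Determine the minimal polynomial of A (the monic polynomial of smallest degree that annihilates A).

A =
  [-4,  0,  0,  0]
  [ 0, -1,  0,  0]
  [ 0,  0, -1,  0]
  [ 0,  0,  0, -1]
x^2 + 5*x + 4

The characteristic polynomial is χ_A(x) = (x + 1)^3*(x + 4), so the eigenvalues are known. The minimal polynomial is
  m_A(x) = Π_λ (x − λ)^{k_λ}
where k_λ is the size of the *largest* Jordan block for λ (equivalently, the smallest k with (A − λI)^k v = 0 for every generalised eigenvector v of λ).

  λ = -4: largest Jordan block has size 1, contributing (x + 4)
  λ = -1: largest Jordan block has size 1, contributing (x + 1)

So m_A(x) = (x + 1)*(x + 4) = x^2 + 5*x + 4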